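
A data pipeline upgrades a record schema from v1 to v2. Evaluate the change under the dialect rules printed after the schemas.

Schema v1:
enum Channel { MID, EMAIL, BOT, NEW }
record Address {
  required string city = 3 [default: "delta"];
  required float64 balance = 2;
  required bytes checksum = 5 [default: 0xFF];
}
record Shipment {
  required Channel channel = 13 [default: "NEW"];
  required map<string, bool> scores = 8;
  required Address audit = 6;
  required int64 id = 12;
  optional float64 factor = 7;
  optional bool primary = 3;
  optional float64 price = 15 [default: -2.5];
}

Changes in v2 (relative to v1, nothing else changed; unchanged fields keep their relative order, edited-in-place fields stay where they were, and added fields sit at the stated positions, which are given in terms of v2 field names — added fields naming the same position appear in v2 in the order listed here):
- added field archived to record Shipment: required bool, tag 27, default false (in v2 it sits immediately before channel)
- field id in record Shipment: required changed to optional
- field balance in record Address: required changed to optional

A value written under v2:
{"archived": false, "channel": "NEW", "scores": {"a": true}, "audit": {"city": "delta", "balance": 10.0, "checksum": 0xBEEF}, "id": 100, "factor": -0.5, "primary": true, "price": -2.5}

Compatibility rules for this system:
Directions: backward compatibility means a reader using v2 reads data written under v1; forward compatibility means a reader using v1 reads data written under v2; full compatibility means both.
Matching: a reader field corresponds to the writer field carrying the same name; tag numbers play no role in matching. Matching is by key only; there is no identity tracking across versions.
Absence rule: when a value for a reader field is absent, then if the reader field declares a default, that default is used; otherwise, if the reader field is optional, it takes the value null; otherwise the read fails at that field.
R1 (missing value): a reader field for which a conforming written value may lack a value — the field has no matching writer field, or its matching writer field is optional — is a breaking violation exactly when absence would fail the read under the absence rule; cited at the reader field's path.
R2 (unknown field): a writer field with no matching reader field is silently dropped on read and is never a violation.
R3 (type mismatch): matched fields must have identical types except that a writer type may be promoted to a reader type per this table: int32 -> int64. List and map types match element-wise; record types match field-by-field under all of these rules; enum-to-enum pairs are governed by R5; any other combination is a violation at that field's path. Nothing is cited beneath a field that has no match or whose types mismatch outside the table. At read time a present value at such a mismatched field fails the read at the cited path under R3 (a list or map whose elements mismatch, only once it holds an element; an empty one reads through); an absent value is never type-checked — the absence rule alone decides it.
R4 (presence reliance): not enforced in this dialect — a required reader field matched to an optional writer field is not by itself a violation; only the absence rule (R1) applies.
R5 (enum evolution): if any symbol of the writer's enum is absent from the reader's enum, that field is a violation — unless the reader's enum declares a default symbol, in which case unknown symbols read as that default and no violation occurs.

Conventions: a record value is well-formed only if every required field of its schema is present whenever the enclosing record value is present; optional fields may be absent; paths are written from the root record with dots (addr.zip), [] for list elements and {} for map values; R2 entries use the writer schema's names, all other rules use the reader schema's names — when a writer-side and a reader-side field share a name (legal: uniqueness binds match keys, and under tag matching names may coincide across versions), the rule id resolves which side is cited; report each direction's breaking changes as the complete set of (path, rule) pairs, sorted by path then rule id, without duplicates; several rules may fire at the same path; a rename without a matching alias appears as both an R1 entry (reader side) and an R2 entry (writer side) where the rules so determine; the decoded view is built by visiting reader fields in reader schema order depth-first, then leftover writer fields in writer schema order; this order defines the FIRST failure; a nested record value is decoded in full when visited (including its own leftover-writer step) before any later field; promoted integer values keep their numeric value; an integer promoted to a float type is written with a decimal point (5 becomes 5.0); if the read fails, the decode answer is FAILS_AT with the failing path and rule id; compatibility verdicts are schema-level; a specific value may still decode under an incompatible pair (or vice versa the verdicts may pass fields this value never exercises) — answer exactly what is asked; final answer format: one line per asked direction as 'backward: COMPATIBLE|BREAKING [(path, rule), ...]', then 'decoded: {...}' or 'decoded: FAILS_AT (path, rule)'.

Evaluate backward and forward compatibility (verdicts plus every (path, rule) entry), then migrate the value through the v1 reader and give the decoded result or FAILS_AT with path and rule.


backward: COMPATIBLE []; forward: BREAKING [(audit.balance, R1), (id, R1)]; decoded: {"channel": "NEW", "scores": {"a": true}, "audit": {"city": "delta", "balance": 10.0, "checksum": 0xBEEF}, "id": 100, "factor": -0.5, "primary": true, "price": -2.5}

in Shipment below, arrows point writer -> reader
backward for Shipment (reader v2, writer v1):
  archived: no writer match
  channel <- channel (Channel -> Channel, writer required)
  scores <- scores (map<string, bool> -> map<string, bool>, writer required)
  audit <- audit (Address -> Address, writer required)
  id <- id (int64 -> int64, writer required)
  factor <- factor (float64 -> float64, writer optional)
  primary <- primary (bool -> bool, writer optional)
  price <- price (float64 -> float64, writer optional)
  audit.city <- audit.city (string -> string, writer required)
  audit.balance <- audit.balance (float64 -> float64, writer required)
  audit.checksum <- audit.checksum (bytes -> bytes, writer required)
  nothing fires on Shipment: backward is COMPATIBLE
forward for Shipment (reader v1, writer v2):
  channel <- channel (Channel -> Channel, writer required)
  scores <- scores (map<string, bool> -> map<string, bool>, writer required)
  audit <- audit (Address -> Address, writer required)
  id <- id (int64 -> int64, writer optional)
  factor <- factor (float64 -> float64, writer optional)
  primary <- primary (bool -> bool, writer optional)
  price <- price (float64 -> float64, writer optional)
  archived (writer side), unknown to reader
  audit.city <- audit.city (string -> string, writer required)
  audit.balance <- audit.balance (float64 -> float64, writer optional)
  audit.checksum <- audit.checksum (bytes -> bytes, writer required)
  breaking: (audit.balance, R1)
  breaking: (id, R1)
  => forward verdict for Shipment: BREAKING, 2 violation(s)
decoding the Shipment value with the v1 reader:
  channel := "NEW"
  scores := {"a": true}
  audit.city := "delta"
  audit.balance := 10.0
  audit.checksum := 0xBEEF
  id := 100
  factor := -0.5
  primary := true
  price := -2.5
  writer archived: unmatched, discarded
  => decoded: {"channel": "NEW", "scores": {"a": true}, "audit": {"city": "delta", "balance": 10.0, "checksum": 0xBEEF}, "id": 100, "factor": -0.5, "primary": true, "price": -2.5}


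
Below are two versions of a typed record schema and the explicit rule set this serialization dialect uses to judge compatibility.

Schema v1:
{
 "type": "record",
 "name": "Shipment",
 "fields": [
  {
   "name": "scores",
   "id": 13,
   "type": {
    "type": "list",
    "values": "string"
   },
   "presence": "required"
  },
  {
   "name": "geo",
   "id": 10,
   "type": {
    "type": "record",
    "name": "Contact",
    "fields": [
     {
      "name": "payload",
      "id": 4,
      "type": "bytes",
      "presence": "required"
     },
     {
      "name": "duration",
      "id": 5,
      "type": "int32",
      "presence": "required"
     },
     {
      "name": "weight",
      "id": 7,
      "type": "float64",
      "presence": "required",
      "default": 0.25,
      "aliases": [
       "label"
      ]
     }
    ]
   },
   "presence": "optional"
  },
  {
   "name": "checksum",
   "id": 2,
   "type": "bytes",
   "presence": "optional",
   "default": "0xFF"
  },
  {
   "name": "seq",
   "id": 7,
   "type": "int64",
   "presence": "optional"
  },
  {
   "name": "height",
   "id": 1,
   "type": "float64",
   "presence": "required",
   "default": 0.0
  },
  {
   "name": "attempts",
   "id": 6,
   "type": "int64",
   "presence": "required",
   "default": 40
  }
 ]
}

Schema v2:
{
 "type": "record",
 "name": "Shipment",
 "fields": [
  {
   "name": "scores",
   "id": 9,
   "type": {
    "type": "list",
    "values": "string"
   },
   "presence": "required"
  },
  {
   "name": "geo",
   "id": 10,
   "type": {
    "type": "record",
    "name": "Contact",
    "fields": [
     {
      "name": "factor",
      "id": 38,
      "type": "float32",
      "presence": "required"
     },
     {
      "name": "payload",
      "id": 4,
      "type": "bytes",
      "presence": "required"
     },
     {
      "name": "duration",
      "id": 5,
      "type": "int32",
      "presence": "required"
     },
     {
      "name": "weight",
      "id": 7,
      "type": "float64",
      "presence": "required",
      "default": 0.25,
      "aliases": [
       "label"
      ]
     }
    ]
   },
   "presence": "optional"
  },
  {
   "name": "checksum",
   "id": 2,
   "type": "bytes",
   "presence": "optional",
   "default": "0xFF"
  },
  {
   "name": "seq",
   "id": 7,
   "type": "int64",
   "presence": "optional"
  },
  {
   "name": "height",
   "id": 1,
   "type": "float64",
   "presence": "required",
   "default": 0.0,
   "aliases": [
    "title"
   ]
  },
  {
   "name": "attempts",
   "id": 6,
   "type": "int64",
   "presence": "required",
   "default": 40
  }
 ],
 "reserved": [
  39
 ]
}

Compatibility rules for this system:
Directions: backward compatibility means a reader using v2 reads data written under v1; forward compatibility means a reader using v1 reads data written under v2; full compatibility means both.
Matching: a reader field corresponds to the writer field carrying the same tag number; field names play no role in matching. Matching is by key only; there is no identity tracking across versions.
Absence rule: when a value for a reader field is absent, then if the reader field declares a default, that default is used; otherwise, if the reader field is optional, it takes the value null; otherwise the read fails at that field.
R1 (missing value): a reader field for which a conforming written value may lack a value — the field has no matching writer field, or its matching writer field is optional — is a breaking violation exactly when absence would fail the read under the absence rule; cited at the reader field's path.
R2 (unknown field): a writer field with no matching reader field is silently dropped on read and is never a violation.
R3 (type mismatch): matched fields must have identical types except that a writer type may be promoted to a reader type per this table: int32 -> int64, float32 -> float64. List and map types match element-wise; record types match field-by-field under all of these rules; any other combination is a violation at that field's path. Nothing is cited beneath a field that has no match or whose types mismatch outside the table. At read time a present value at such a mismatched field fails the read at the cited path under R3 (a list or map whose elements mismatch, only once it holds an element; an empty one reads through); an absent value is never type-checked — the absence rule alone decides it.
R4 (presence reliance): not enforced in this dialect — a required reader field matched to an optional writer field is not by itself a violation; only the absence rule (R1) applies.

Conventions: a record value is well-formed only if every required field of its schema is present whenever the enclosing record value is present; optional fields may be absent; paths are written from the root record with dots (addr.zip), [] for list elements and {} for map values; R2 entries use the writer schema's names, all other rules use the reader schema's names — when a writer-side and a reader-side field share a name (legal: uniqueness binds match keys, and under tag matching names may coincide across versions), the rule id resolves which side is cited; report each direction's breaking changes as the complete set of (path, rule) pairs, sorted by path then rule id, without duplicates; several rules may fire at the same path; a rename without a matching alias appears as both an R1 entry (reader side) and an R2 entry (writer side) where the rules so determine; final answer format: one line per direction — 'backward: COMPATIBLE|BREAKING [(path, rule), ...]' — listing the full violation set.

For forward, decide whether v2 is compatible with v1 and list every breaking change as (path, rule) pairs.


forward: BREAKING [(scores, R1)]

in Shipment below, arrows point writer -> reader
forward on Shipment — v1 reading data written by v2:
  scores: no writer match
  Contact -> Contact, writer optional: geo aligns to geo
  bytes -> bytes, writer optional: checksum aligns to checksum
  int64 -> int64, writer optional: seq aligns to seq
  float64 -> float64, writer required: height aligns to height
  int64 -> int64, writer required: attempts aligns to attempts
  writer scores: unknown to reader
  bytes -> bytes, writer required: geo.payload aligns to geo.payload
  int32 -> int32, writer required: geo.duration aligns to geo.duration
  float64 -> float64, writer required: geo.weight aligns to geo.weight
  writer geo.factor: unknown to reader
  violation R1 at scores
  => forward: BREAKING (1)
diffs on Shipment not affecting the asked answer:
  added field factor to record Contact: required float32, tag 38 (in v2 it sits immediately before payload) -> fires only in the backward direction of Shipment, which is not asked here


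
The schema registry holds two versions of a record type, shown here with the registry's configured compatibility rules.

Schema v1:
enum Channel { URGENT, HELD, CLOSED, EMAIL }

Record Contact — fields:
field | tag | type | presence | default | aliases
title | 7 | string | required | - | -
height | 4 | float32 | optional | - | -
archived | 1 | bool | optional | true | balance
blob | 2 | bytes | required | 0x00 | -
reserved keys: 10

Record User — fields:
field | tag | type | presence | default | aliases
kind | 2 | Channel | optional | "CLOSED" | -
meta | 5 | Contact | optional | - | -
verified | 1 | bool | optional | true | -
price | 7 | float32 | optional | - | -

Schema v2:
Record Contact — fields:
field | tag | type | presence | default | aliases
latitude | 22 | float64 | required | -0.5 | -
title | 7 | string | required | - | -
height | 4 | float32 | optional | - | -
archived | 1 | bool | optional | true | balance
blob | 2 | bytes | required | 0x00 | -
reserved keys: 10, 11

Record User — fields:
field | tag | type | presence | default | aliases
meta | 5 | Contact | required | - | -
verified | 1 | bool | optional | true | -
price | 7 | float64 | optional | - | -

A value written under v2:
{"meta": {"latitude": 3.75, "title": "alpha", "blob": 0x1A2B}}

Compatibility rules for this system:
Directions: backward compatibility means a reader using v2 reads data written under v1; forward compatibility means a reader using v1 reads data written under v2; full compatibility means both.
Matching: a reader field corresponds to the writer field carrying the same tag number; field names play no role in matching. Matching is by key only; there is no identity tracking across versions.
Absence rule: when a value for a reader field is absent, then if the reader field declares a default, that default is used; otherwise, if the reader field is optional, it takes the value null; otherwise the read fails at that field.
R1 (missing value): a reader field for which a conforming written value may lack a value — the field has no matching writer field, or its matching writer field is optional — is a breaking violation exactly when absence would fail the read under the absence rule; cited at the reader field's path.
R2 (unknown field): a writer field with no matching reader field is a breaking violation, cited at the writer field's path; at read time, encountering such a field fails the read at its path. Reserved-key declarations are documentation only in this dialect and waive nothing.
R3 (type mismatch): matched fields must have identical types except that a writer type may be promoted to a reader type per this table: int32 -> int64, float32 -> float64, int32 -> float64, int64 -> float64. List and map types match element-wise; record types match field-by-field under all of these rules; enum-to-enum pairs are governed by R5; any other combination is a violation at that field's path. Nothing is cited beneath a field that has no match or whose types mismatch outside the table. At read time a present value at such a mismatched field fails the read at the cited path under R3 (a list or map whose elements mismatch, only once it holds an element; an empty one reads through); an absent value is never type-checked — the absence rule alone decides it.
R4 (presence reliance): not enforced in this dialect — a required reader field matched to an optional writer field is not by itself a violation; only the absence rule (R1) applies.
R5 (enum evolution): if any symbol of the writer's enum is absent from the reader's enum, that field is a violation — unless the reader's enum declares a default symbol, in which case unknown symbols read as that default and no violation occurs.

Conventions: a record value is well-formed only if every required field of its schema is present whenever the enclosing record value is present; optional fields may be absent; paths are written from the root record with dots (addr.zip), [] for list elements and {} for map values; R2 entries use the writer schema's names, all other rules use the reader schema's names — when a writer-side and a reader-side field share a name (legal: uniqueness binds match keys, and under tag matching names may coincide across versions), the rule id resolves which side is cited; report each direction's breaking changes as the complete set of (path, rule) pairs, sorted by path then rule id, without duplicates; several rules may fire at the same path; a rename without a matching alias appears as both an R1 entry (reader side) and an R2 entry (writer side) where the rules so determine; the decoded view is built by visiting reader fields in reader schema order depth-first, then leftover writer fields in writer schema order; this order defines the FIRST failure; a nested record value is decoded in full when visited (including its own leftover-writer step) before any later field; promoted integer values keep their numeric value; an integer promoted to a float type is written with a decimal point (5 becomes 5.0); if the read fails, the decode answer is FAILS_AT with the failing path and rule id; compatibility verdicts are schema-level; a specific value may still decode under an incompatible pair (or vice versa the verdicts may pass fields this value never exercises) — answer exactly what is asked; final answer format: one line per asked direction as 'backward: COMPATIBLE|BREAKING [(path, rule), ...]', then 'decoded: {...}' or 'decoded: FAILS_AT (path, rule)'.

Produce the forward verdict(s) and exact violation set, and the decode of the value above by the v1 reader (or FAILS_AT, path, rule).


forward: BREAKING [(meta.latitude, R2), (price, R3)]; decoded: FAILS_AT (meta.latitude, R2)

in User below, arrows point writer -> reader
forward analysis of User with v1 as reader and v2 as writer:
  kind has no writer counterpart
  meta <- meta (Contact -> Contact, writer required)
  verified <- verified (bool -> bool, writer optional)
  price <- price (float64 -> float32, writer optional)
  meta.title <- meta.title (string -> string, writer required)
  meta.height <- meta.height (float32 -> float32, writer optional)
  meta.archived <- meta.archived (bool -> bool, writer optional)
  meta.blob <- meta.blob (bytes -> bytes, writer required)
  leftover writer field: meta.latitude
  violation R2 at meta.latitude
  violation R3 at price
  => 2 violation(s): forward is BREAKING for User
decode (reader v1):
  kind := "CLOSED" (absent -> default)
  meta.title := "alpha"
  meta.height := null (absent, optional -> null)
  meta.archived := true (absent -> default)
  meta.blob := 0x1A2B
  read fails at meta.latitude under R2 (unknown field)
  => FAILS_AT (meta.latitude, R2)
the other User changes do not affect what is asked:
  removed field kind from record User -> affects backward compatibility only, which is not asked


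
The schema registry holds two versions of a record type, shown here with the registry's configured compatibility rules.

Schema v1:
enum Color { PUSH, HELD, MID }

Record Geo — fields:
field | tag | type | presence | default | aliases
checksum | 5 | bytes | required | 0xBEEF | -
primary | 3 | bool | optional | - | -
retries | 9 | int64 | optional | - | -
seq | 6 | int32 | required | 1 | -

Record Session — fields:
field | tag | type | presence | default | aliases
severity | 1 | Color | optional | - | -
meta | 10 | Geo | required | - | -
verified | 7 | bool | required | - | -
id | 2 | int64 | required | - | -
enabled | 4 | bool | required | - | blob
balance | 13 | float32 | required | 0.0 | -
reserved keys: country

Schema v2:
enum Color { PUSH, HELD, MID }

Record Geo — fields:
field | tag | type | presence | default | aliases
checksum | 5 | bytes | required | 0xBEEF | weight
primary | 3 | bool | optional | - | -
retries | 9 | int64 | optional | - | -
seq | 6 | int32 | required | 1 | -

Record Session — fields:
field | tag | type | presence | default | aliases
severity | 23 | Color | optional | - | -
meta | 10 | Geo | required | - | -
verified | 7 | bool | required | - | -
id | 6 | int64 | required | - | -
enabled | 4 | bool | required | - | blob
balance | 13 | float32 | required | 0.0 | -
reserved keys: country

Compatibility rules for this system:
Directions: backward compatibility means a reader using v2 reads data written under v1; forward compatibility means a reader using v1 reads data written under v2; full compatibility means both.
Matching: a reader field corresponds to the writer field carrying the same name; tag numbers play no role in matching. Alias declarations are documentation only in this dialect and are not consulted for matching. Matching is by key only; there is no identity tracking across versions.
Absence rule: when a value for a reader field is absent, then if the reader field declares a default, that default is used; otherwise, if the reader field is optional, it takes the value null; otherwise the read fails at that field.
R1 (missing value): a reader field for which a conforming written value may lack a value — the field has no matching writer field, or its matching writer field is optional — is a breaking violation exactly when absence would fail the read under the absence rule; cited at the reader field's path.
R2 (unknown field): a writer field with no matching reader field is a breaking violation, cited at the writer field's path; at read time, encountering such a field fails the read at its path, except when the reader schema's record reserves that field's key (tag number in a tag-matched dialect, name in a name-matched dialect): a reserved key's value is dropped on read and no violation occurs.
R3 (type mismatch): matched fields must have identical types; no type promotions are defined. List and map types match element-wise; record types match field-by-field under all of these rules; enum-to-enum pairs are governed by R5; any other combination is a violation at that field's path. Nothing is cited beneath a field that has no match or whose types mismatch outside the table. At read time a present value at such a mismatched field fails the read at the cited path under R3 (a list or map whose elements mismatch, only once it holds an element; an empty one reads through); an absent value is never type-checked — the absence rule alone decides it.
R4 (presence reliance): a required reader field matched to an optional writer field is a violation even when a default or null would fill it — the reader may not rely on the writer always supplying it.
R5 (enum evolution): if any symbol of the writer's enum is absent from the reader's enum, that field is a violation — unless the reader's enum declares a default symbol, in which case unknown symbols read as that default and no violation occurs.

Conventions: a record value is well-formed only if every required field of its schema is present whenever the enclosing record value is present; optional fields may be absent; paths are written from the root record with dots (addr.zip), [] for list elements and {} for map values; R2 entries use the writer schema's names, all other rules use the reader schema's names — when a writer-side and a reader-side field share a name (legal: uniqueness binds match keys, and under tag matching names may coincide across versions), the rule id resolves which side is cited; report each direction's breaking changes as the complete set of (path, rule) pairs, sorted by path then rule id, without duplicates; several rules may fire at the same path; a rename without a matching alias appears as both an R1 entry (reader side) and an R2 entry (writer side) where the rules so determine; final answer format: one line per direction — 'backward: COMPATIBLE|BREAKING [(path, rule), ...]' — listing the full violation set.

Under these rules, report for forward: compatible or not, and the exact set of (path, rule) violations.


forward: COMPATIBLE []

the writer's type comes first in each Session pair
checking forward for Session: reader v1 against writer v2:
  writer optional, Color -> Color: reader severity maps from writer severity
  writer required, Geo -> Geo: reader meta maps from writer meta
  writer required, bool -> bool: reader verified maps from writer verified
  writer required, int64 -> int64: reader id maps from writer id
  writer required, bool -> bool: reader enabled maps from writer enabled
  writer required, float32 -> float32: reader balance maps from writer balance
  writer required, bytes -> bytes: reader meta.checksum maps from writer meta.checksum
  writer optional, bool -> bool: reader meta.primary maps from writer meta.primary
  writer optional, int64 -> int64: reader meta.retries maps from writer meta.retries
  writer required, int32 -> int32: reader meta.seq maps from writer meta.seq
  => forward: COMPATIBLE
the other Session changes do not affect what is asked:
  field id in record Session: tag 2 changed to 6 -> fires no rule on Session, leaving the asked answer as it is
  field severity in record Session: tag 1 changed to 23 -> fires no rule on Session, leaving the asked answer as it is


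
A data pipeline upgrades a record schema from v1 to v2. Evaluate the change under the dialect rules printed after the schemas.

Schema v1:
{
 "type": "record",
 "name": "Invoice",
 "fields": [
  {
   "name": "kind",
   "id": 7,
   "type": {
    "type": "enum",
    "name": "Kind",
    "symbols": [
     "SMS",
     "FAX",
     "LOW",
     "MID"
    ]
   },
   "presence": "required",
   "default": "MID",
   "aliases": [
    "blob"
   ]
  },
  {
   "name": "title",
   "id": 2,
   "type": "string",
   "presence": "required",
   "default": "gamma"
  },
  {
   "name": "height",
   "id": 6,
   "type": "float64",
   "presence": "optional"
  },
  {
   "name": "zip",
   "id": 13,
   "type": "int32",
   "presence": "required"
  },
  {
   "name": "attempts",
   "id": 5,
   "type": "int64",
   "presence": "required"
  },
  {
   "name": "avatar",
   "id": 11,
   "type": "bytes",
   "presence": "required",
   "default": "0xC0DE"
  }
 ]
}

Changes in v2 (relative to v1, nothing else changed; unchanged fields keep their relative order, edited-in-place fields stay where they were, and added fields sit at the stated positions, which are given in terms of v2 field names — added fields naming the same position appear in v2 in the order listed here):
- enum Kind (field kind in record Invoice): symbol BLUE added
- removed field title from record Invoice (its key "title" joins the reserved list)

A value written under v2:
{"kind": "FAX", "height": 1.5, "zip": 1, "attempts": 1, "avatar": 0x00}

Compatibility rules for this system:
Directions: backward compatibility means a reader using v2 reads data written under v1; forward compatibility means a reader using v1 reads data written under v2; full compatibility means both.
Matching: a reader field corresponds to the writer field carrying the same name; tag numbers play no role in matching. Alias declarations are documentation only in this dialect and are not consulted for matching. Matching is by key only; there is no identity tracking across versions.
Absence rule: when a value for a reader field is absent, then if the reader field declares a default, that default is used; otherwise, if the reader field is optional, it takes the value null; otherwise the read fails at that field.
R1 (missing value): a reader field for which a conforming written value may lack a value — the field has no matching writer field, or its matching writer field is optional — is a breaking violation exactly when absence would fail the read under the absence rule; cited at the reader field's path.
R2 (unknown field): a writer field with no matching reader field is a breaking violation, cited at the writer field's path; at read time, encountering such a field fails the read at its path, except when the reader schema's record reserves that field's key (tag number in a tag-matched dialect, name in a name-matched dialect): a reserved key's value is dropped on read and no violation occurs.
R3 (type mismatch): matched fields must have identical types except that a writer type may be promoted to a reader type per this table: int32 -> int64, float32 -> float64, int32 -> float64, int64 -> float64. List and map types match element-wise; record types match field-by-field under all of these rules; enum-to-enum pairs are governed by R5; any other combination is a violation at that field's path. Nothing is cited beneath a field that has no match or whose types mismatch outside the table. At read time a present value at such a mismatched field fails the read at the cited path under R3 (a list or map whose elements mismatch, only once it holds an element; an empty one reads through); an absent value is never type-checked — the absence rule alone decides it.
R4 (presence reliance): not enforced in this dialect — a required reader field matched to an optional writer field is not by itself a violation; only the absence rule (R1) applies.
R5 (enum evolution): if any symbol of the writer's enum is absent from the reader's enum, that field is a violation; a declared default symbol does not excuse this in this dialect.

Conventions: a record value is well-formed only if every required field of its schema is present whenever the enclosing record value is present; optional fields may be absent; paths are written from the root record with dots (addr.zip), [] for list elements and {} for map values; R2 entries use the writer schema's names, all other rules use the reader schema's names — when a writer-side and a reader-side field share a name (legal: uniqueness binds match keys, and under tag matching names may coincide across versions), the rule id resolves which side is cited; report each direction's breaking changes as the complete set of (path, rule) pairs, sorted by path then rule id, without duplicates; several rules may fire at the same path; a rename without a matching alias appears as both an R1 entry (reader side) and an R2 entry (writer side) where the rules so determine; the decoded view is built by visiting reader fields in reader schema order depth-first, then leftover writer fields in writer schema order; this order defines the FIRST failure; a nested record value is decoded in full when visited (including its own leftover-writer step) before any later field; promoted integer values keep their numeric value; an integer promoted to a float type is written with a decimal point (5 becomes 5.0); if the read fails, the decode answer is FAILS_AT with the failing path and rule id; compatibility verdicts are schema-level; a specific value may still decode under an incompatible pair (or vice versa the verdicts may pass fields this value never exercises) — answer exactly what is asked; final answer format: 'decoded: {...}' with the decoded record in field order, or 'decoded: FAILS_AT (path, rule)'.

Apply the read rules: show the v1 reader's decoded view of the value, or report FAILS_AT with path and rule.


decoded: {"kind": "FAX", "title": "gamma", "height": 1.5, "zip": 1, "attempts": 1, "avatar": 0x00}

each type pair in Invoice: writer, then reader
decode walk for Invoice under reader schema v1:
  kind := "FAX"
  title := "gamma" (missing; default applied)
  height := 1.5
  zip := 1
  attempts := 1
  avatar := 0x00
  => decoded: {"kind": "FAX", "title": "gamma", "height": 1.5, "zip": 1, "attempts": 1, "avatar": 0x00}
the other Invoice changes do not affect what is asked:
  enum Kind (field kind in record Invoice): symbol BLUE added -> schema-level compatibility only; this Invoice value's decode is unchanged
  removed field title from record Invoice (its key "title" joins the reserved list) -> no rule fires on it and the decoded Invoice view is identical with or without it


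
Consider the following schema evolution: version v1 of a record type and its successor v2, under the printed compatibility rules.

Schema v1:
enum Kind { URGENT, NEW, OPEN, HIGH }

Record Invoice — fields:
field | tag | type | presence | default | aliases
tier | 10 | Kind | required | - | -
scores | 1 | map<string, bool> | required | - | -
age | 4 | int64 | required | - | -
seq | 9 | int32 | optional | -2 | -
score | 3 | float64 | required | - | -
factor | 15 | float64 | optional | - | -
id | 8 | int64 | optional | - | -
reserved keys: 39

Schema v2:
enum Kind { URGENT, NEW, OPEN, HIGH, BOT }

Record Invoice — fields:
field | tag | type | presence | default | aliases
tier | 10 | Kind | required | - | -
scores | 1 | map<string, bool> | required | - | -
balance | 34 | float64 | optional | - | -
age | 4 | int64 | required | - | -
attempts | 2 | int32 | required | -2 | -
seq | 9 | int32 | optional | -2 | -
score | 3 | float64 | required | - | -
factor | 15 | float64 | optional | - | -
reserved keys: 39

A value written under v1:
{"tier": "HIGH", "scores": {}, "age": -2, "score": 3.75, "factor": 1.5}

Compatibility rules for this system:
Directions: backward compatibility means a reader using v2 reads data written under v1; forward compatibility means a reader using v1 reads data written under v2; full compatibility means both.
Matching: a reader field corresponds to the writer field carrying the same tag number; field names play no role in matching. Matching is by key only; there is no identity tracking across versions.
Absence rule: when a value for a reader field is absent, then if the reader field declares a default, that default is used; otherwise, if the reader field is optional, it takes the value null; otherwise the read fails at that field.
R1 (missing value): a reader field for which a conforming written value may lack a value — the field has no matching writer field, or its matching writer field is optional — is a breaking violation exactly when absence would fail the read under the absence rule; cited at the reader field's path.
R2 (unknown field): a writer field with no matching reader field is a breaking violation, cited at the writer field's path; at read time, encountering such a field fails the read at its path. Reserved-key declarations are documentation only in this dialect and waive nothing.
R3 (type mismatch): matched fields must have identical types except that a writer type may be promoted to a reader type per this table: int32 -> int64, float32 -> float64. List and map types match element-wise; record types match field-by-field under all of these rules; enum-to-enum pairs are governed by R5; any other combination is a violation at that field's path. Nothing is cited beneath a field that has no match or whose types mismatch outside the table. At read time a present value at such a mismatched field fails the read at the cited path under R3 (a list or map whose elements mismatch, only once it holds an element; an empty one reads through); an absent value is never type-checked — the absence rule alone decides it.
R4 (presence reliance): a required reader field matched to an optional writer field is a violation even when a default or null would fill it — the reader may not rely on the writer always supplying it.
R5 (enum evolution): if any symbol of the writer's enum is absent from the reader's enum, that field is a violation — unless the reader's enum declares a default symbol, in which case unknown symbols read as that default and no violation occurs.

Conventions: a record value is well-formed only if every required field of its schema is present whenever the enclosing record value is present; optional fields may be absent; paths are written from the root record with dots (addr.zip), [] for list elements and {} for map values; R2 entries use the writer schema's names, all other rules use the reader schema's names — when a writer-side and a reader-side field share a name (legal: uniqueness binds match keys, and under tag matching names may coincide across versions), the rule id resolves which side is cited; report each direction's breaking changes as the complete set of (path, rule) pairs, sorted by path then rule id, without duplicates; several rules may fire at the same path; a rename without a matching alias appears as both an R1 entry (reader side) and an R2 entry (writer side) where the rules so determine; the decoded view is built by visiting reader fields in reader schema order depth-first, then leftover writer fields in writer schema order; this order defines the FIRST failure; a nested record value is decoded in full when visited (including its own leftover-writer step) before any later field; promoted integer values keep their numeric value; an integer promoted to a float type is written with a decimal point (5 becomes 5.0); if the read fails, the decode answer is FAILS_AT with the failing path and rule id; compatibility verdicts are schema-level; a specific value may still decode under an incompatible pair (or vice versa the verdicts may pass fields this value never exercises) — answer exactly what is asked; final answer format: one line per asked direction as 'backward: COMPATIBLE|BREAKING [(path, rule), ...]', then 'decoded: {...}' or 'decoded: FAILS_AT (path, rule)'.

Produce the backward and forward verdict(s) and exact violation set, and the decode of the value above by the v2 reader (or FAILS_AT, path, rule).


in Invoice below, arrows point writer -> reader
backward analysis of Invoice with v2 as reader and v1 as writer:
  Kind -> Kind, writer required: tier aligns to tier
  map<string, bool> -> map<string, bool>, writer required: scores aligns to scores
  balance: no writer match
  int64 -> int64, writer required: age aligns to age
  attempts: no writer match
  int32 -> int32, writer optional: seq aligns to seq
  float64 -> float64, writer required: score aligns to score
  float64 -> float64, writer optional: factor aligns to factor
  writer id: unknown to reader
  violation R2 at id
  backward on Invoice therefore BREAKING (1)
forward analysis of Invoice with v1 as reader and v2 as writer:
  Kind -> Kind, writer required: tier aligns to tier
  map<string, bool> -> map<string, bool>, writer required: scores aligns to scores
  int64 -> int64, writer required: age aligns to age
  int32 -> int32, writer optional: seq aligns to seq
  float64 -> float64, writer required: score aligns to score
  float64 -> float64, writer optional: factor aligns to factor
  id: no writer match
  writer balance: unknown to reader
  writer attempts: unknown to reader
  violation R2 at attempts
  violation R2 at balance
  violation R5 at tier
  forward on Invoice therefore BREAKING (3)
migrating the Invoice value to v2:
  tier := "HIGH"
  scores := {}
  balance := null (missing; optional => null)
  age := -2
  attempts := -2 (missing; default applied)
  seq := -2 (missing; default applied)
  score := 3.75
  factor := 1.5
  => decoded: {"tier": "HIGH", "scores": {}, "balance": null, "age": -2, "attempts": -2, "seq": -2, "score": 3.75, "factor": 1.5}

backward: BREAKING [(id, R2)]; forward: BREAKING [(attempts, R2), (balance, R2), (tier, R5)]; decoded: {"tier": "HIGH", "scores": {}, "balance": null, "age": -2, "attempts": -2, "seq": -2, "score": 3.75, "factor": 1.5}
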